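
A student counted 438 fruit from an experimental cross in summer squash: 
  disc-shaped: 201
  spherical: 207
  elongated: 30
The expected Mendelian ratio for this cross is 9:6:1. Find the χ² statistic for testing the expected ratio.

19.735

Under the 9:6:1 hypothesis (Σ ratio = 16, N = 438):
  disc-shaped: 438 × 9/16 = 246.375
  spherical: 438 × 6/16 = 164.25
  elongated: 438 × 1/16 = 27.375
χ² = Σ (O − E)² / E
  disc-shaped: (201 − 246.375)² / 246.375 = 8.3567
  spherical: (207 − 164.25)² / 164.25 = 11.1267
  elongated: (30 − 27.375)² / 27.375 = 0.2517
χ² = 8.3567 + 11.1267 + 0.2517 = 19.7351 ≈ 19.735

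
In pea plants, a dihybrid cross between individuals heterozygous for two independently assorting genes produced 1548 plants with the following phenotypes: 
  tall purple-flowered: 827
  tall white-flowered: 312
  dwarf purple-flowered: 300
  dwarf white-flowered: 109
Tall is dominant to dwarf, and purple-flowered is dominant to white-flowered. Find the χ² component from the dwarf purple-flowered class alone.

A dihybrid F₂ with independent assortment and complete dominance at both loci gives a 9:3:3:1 phenotypic ratio.
Expected counts for N = 1548 under a 9:3:3:1 ratio (total parts = 16):
  tall purple-flowered: 1548 × 9/16 = 870.75
  tall white-flowered: 1548 × 3/16 = 290.25
  dwarf purple-flowered: 1548 × 3/16 = 290.25
  dwarf white-flowered: 1548 × 1/16 = 96.75
Contribution of dwarf purple-flowered: (300 − 290.25)² / 290.25 = 0.3275

0.328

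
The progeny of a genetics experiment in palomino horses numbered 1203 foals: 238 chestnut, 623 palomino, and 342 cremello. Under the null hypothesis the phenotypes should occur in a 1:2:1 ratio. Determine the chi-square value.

19.519

Total ratio parts = 4. Expected numbers out of 1203:
  chestnut: 1203 × 1/4 = 300.75
  palomino: 1203 × 2/4 = 601.5
  cremello: 1203 × 1/4 = 300.75
χ² = Σ (O − E)² / E
  chestnut: (238 − 300.75)² / 300.75 = 13.0925
  palomino: (623 − 601.5)² / 601.5 = 0.7685
  cremello: (342 − 300.75)² / 300.75 = 5.6577
χ² = 13.0925 + 0.7685 + 5.6577 = 19.5187 ≈ 19.519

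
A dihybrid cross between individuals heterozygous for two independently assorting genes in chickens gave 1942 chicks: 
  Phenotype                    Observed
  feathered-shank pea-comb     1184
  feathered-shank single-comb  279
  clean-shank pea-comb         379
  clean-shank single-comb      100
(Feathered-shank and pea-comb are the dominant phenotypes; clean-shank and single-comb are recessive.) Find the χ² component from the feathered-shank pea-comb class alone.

A dihybrid F₂ with independent assortment and complete dominance at both loci gives a 9:3:3:1 phenotypic ratio.
Total ratio parts = 16. Expected numbers out of 1942:
  feathered-shank pea-comb: 1942 × 9/16 = 1092.375
  feathered-shank single-comb: 1942 × 3/16 = 364.125
  clean-shank pea-comb: 1942 × 3/16 = 364.125
  clean-shank single-comb: 1942 × 1/16 = 121.375
Contribution of feathered-shank pea-comb: (1184 − 1092.375)² / 1092.375 = 7.6852

7.685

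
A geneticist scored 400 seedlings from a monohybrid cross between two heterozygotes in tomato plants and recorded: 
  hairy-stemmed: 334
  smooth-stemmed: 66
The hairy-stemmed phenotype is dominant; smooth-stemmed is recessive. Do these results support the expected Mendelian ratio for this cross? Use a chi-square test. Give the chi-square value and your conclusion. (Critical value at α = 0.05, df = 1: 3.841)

For a monohybrid cross between heterozygotes with complete dominance, the expected phenotypic ratio is 3:1.
Total ratio parts = 4. Expected numbers out of 400:
  hairy-stemmed: 400 × 3/4 = 300
  smooth-stemmed: 400 × 1/4 = 100
χ² = Σ (O − E)² / E
  hairy-stemmed: (334 − 300)² / 300 = 3.8533
  smooth-stemmed: (66 − 100)² / 100 = 11.5600
χ² = 3.8533 + 11.5600 = 15.4133 ≈ 15.413
Degrees of freedom = 2 − 1 = 1; critical value at α = 0.05 is 3.841.
Since 15.413 > 3.841, we reject the null hypothesis — the data do not fit the 3:1 ratio.

15.413; not consistent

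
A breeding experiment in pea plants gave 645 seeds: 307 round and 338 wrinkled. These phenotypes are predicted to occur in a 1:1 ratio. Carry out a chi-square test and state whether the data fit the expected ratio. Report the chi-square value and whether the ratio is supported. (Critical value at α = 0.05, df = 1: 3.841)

1.490; consistent

Under the 1:1 hypothesis (Σ ratio = 2, N = 645):
  round: 645 × 1/2 = 322.5
  wrinkled: 645 × 1/2 = 322.5
χ² = Σ (O − E)² / E
  round: (307 − 322.5)² / 322.5 = 0.7450
  wrinkled: (338 − 322.5)² / 322.5 = 0.7450
χ² = 0.7450 + 0.7450 = 1.490
Degrees of freedom = 2 − 1 = 1; critical value at α = 0.05 is 3.841.
Since 1.490 < 3.841, we fail to reject the null hypothesis — the data are consistent with the 1:1 ratio.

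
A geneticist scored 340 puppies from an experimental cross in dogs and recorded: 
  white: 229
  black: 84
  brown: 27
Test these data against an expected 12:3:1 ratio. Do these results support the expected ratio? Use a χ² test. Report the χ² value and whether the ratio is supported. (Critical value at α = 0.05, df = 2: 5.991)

10.639; not consistent

Total ratio parts = 16. Expected numbers out of 340:
  white: 340 × 12/16 = 255
  black: 340 × 3/16 = 63.75
  brown: 340 × 1/16 = 21.25
χ² = Σ (O − E)² / E
  white: (229 − 255)² / 255 = 2.6510
  black: (84 − 63.75)² / 63.75 = 6.4324
  brown: (27 − 21.25)² / 21.25 = 1.5559
χ² = 2.6510 + 6.4324 + 1.5559 = 10.6393 ≈ 10.639
Degrees of freedom = 3 − 1 = 2; critical value at α = 0.05 is 5.991.
Since 10.639 > 5.991, we reject the null hypothesis — the data do not fit the 12:3:1 ratio.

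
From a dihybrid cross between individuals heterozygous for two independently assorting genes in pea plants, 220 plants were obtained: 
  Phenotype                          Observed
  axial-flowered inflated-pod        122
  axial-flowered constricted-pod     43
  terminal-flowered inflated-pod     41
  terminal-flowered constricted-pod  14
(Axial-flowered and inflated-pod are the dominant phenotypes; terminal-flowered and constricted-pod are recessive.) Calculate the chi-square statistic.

0.105

A dihybrid F₂ with independent assortment and complete dominance at both loci gives a 9:3:3:1 phenotypic ratio.
Under the 9:3:3:1 hypothesis (Σ ratio = 16, N = 220):
  axial-flowered inflated-pod: 220 × 9/16 = 123.75
  axial-flowered constricted-pod: 220 × 3/16 = 41.25
  terminal-flowered inflated-pod: 220 × 3/16 = 41.25
  terminal-flowered constricted-pod: 220 × 1/16 = 13.75
χ² = Σ (O − E)² / E
  axial-flowered inflated-pod: (122 − 123.75)² / 123.75 = 0.0247
  axial-flowered constricted-pod: (43 − 41.25)² / 41.25 = 0.0742
  terminal-flowered inflated-pod: (41 − 41.25)² / 41.25 = 0.0015
  terminal-flowered constricted-pod: (14 − 13.75)² / 13.75 = 0.0045
χ² = 0.0247 + 0.0742 + 0.0015 + 0.0045 = 0.1049 ≈ 0.105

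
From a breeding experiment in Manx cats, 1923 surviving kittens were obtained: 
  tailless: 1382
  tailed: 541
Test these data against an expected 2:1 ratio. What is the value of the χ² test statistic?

23.401

Under the 2:1 hypothesis (Σ ratio = 3, N = 1923):
  tailless: 1923 × 2/3 = 1282
  tailed: 1923 × 1/3 = 641
χ² = Σ (O − E)² / E
  tailless: (1382 − 1282)² / 1282 = 7.8003
  tailed: (541 − 641)² / 641 = 15.6006
χ² = 7.8003 + 15.6006 = 23.4009 ≈ 23.401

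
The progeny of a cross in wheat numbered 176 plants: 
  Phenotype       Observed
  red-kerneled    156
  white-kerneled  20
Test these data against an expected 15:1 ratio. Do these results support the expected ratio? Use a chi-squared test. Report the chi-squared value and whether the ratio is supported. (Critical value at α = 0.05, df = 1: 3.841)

7.855; not consistent

Under the 15:1 hypothesis (Σ ratio = 16, N = 176):
  red-kerneled: 176 × 15/16 = 165
  white-kerneled: 176 × 1/16 = 11
χ² = Σ (O − E)² / E
  red-kerneled: (156 − 165)² / 165 = 0.4909
  white-kerneled: (20 − 11)² / 11 = 7.3636
χ² = 0.4909 + 7.3636 = 7.8545 ≈ 7.855
Degrees of freedom = 2 − 1 = 1; critical value at α = 0.05 is 3.841.
Since 7.855 > 3.841, we reject the null hypothesis — the data do not fit the 15:1 ratio.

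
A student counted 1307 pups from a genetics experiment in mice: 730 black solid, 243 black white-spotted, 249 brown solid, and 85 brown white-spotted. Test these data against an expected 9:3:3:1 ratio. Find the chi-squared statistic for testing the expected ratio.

Expected counts for N = 1307 under a 9:3:3:1 ratio (total parts = 16):
  black solid: 1307 × 9/16 = 735.1875
  black white-spotted: 1307 × 3/16 = 245.0625
  brown solid: 1307 × 3/16 = 245.0625
  brown white-spotted: 1307 × 1/16 = 81.6875
χ² = Σ (O − E)² / E
  black solid: (730 − 735.1875)² / 735.1875 = 0.0366
  black white-spotted: (243 − 245.0625)² / 245.0625 = 0.0174
  brown solid: (249 − 245.0625)² / 245.0625 = 0.0633
  brown white-spotted: (85 − 81.6875)² / 81.6875 = 0.1343
χ² = 0.0366 + 0.0174 + 0.0633 + 0.1343 = 0.2516 ≈ 0.252

0.252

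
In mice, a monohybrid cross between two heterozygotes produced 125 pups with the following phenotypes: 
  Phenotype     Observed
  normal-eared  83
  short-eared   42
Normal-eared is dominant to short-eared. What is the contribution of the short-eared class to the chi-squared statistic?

3.698

For a monohybrid cross between heterozygotes with complete dominance, the expected phenotypic ratio is 3:1.
Total ratio parts = 4. Expected numbers out of 125:
  normal-eared: 125 × 3/4 = 93.75
  short-eared: 125 × 1/4 = 31.25
Contribution of short-eared: (42 − 31.25)² / 31.25 = 3.6980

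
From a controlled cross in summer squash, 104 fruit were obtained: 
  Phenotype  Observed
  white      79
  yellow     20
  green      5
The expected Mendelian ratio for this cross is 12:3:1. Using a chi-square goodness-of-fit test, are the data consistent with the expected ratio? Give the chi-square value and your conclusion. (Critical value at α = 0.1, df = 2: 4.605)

0.372; consistent

The 12:3:1 ratio has 16 parts, so with N = 104 the expected counts are:
  white: 104 × 12/16 = 78
  yellow: 104 × 3/16 = 19.5
  green: 104 × 1/16 = 6.5
χ² = Σ (O − E)² / E
  white: (79 − 78)² / 78 = 0.0128
  yellow: (20 − 19.5)² / 19.5 = 0.0128
  green: (5 − 6.5)² / 6.5 = 0.3462
χ² = 0.0128 + 0.0128 + 0.3462 = 0.3718 ≈ 0.372
Degrees of freedom = 3 − 1 = 2; critical value at α = 0.1 is 4.605.
Since 0.372 < 4.605, we fail to reject the null hypothesis — the data are consistent with the 12:3:1 ratio.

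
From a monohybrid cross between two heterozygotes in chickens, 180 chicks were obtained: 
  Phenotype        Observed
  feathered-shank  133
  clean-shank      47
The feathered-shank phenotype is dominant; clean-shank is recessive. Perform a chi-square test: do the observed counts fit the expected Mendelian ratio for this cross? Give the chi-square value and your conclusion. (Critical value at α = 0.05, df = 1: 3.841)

0.119; consistent

For a monohybrid cross between heterozygotes with complete dominance, the expected phenotypic ratio is 3:1.
The 3:1 ratio has 4 parts, so with N = 180 the expected counts are:
  feathered-shank: 180 × 3/4 = 135
  clean-shank: 180 × 1/4 = 45
χ² = Σ (O − E)² / E
  feathered-shank: (133 − 135)² / 135 = 0.0296
  clean-shank: (47 − 45)² / 45 = 0.0889
χ² = 0.0296 + 0.0889 = 0.1185 ≈ 0.119
Degrees of freedom = 2 − 1 = 1; critical value at α = 0.05 is 3.841.
Since 0.119 < 3.841, we fail to reject the null hypothesis — the data are consistent with the 3:1 ratio.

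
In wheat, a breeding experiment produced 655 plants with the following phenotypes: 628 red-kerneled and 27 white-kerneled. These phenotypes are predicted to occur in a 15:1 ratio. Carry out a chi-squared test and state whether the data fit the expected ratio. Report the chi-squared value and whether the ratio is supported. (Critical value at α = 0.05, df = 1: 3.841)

The 15:1 ratio has 16 parts, so with N = 655 the expected counts are:
  red-kerneled: 655 × 15/16 = 614.0625
  white-kerneled: 655 × 1/16 = 40.9375
χ² = Σ (O − E)² / E
  red-kerneled: (628 − 614.0625)² / 614.0625 = 0.3163
  white-kerneled: (27 − 40.9375)² / 40.9375 = 4.7451
χ² = 0.3163 + 4.7451 = 5.0614 ≈ 5.061
Degrees of freedom = 2 − 1 = 1; critical value at α = 0.05 is 3.841.
Since 5.061 > 3.841, we reject the null hypothesis — the data do not fit the 15:1 ratio.

5.061; not consistent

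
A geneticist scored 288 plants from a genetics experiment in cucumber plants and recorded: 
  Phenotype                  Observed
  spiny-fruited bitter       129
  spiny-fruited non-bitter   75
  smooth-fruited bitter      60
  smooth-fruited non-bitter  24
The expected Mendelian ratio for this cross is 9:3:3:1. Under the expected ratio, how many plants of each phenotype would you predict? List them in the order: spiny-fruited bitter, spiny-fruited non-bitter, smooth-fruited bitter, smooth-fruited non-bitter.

Under the 9:3:3:1 hypothesis (Σ ratio = 16, N = 288):
  spiny-fruited bitter: 288 × 9/16 = 162
  spiny-fruited non-bitter: 288 × 3/16 = 54
  smooth-fruited bitter: 288 × 3/16 = 54
  smooth-fruited non-bitter: 288 × 1/16 = 18

162, 54, 54, 18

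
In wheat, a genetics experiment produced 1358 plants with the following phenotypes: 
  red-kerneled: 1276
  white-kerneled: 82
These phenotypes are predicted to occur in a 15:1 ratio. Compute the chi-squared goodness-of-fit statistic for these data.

0.104

Expected counts for N = 1358 under a 15:1 ratio (total parts = 16):
  red-kerneled: 1358 × 15/16 = 1273.125
  white-kerneled: 1358 × 1/16 = 84.875
χ² = Σ (O − E)² / E
  red-kerneled: (1276 − 1273.125)² / 1273.125 = 0.0065
  white-kerneled: (82 − 84.875)² / 84.875 = 0.0974
χ² = 0.0065 + 0.0974 = 0.1039 ≈ 0.104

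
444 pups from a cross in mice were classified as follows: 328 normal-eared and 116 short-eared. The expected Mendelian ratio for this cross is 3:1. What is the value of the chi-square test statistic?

Expected counts for N = 444 under a 3:1 ratio (total parts = 4):
  normal-eared: 444 × 3/4 = 333
  short-eared: 444 × 1/4 = 111
χ² = Σ (O − E)² / E
  normal-eared: (328 − 333)² / 333 = 0.0751
  short-eared: (116 − 111)² / 111 = 0.2252
χ² = 0.0751 + 0.2252 = 0.3003 ≈ 0.300

0.300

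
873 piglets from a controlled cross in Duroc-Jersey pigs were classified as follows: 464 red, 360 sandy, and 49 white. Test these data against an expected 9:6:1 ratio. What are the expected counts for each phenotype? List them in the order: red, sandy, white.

491.0625, 327.375, 54.5625

Expected counts for N = 873 under a 9:6:1 ratio (total parts = 16):
  red: 873 × 9/16 = 491.0625
  sandy: 873 × 6/16 = 327.375
  white: 873 × 1/16 = 54.5625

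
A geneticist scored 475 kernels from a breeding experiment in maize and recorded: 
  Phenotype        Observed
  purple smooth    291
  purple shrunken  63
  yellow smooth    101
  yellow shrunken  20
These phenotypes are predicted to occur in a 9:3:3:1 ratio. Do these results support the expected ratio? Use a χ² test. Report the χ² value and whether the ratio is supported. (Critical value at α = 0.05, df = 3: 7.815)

14.510; not consistent

Under the 9:3:3:1 hypothesis (Σ ratio = 16, N = 475):
  purple smooth: 475 × 9/16 = 267.1875
  purple shrunken: 475 × 3/16 = 89.0625
  yellow smooth: 475 × 3/16 = 89.0625
  yellow shrunken: 475 × 1/16 = 29.6875
χ² = Σ (O − E)² / E
  purple smooth: (291 − 267.1875)² / 267.1875 = 2.1222
  purple shrunken: (63 − 89.0625)² / 89.0625 = 7.6267
  yellow smooth: (101 − 89.0625)² / 89.0625 = 1.6000
  yellow shrunken: (20 − 29.6875)² / 29.6875 = 3.1612
χ² = 2.1222 + 7.6267 + 1.6000 + 3.1612 = 14.5101 ≈ 14.510
Degrees of freedom = 4 − 1 = 3; critical value at α = 0.05 is 7.815.
Since 14.510 > 7.815, we reject the null hypothesis — the data do not fit the 9:3:3:1 ratio.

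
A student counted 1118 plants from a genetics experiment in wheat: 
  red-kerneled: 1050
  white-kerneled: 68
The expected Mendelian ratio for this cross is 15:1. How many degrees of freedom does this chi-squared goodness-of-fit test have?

1

A goodness-of-fit test with 2 phenotype classes has df = 2 − 1 = 1.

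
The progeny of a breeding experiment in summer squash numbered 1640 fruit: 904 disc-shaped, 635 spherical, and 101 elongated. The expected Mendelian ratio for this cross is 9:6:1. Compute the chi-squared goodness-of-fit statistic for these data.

The 9:6:1 ratio has 16 parts, so with N = 1640 the expected counts are:
  disc-shaped: 1640 × 9/16 = 922.5
  spherical: 1640 × 6/16 = 615
  elongated: 1640 × 1/16 = 102.5
χ² = Σ (O − E)² / E
  disc-shaped: (904 − 922.5)² / 922.5 = 0.3710
  spherical: (635 − 615)² / 615 = 0.6504
  elongated: (101 − 102.5)² / 102.5 = 0.0220
χ² = 0.3710 + 0.6504 + 0.0220 = 1.0434 ≈ 1.043

1.043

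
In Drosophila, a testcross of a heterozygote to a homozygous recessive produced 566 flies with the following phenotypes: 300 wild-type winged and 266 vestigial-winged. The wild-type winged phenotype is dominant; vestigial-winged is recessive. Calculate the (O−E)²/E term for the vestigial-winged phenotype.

A testcross of a heterozygote (Aa × aa) gives a 1:1 phenotypic ratio.
Expected counts for N = 566 under a 1:1 ratio (total parts = 2):
  wild-type winged: 566 × 1/2 = 283
  vestigial-winged: 566 × 1/2 = 283
Contribution of vestigial-winged: (266 − 283)² / 283 = 1.0212

1.021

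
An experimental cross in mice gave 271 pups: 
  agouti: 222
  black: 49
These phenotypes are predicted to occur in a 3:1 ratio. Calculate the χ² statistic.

6.919

Under the 3:1 hypothesis (Σ ratio = 4, N = 271):
  agouti: 271 × 3/4 = 203.25
  black: 271 × 1/4 = 67.75
χ² = Σ (O − E)² / E
  agouti: (222 − 203.25)² / 203.25 = 1.7297
  black: (49 − 67.75)² / 67.75 = 5.1891
χ² = 1.7297 + 5.1891 = 6.9188 ≈ 6.919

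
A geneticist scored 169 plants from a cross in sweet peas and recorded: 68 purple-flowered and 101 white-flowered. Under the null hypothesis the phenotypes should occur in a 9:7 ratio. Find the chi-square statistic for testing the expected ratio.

17.610

The 9:7 ratio has 16 parts, so with N = 169 the expected counts are:
  purple-flowered: 169 × 9/16 = 95.0625
  white-flowered: 169 × 7/16 = 73.9375
χ² = Σ (O − E)² / E
  purple-flowered: (68 − 95.0625)² / 95.0625 = 7.7042
  white-flowered: (101 − 73.9375)² / 73.9375 = 9.9054
χ² = 7.7042 + 9.9054 = 17.6096 ≈ 17.610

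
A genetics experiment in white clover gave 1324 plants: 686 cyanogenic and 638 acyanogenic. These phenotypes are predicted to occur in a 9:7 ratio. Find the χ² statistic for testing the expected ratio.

10.593

Expected counts for N = 1324 under a 9:7 ratio (total parts = 16):
  cyanogenic: 1324 × 9/16 = 744.75
  acyanogenic: 1324 × 7/16 = 579.25
χ² = Σ (O − E)² / E
  cyanogenic: (686 − 744.75)² / 744.75 = 4.6345
  acyanogenic: (638 − 579.25)² / 579.25 = 5.9587
χ² = 4.6345 + 5.9587 = 10.5932 ≈ 10.593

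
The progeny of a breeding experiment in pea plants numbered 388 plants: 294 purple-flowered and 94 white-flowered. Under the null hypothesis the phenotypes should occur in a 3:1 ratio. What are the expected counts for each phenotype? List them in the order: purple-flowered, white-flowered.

The 3:1 ratio has 4 parts, so with N = 388 the expected counts are:
  purple-flowered: 388 × 3/4 = 291
  white-flowered: 388 × 1/4 = 97

291, 97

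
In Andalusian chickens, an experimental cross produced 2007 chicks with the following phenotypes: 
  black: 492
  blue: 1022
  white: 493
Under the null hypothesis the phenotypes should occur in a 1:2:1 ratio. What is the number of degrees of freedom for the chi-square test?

A goodness-of-fit test with 3 phenotype classes has df = 3 − 1 = 2.

2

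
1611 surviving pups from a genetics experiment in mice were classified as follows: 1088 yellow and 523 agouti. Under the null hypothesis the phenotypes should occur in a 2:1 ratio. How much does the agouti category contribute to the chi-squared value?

0.365

Total ratio parts = 3. Expected numbers out of 1611:
  yellow: 1611 × 2/3 = 1074
  agouti: 1611 × 1/3 = 537
Contribution of agouti: (523 − 537)² / 537 = 0.3650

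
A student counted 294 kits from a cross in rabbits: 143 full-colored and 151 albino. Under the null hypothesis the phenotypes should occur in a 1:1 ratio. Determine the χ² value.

Under the 1:1 hypothesis (Σ ratio = 2, N = 294):
  full-colored: 294 × 1/2 = 147
  albino: 294 × 1/2 = 147
χ² = Σ (O − E)² / E
  full-colored: (143 − 147)² / 147 = 0.1088
  albino: (151 − 147)² / 147 = 0.1088
χ² = 0.1088 + 0.1088 = 0.2176 ≈ 0.218

0.218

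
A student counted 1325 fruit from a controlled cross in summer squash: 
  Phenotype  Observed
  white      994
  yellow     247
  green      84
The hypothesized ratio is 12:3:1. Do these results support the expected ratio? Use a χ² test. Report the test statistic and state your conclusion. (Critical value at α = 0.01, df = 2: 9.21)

0.025; consistent

Under the 12:3:1 hypothesis (Σ ratio = 16, N = 1325):
  white: 1325 × 12/16 = 993.75
  yellow: 1325 × 3/16 = 248.4375
  green: 1325 × 1/16 = 82.8125
χ² = Σ (O − E)² / E
  white: (994 − 993.75)² / 993.75 = 0.0001
  yellow: (247 − 248.4375)² / 248.4375 = 0.0083
  green: (84 − 82.8125)² / 82.8125 = 0.0170
χ² = 0.0001 + 0.0083 + 0.0170 = 0.0254 ≈ 0.025
Degrees of freedom = 3 − 1 = 2; critical value at α = 0.01 is 9.21.
Since 0.025 < 9.21, we fail to reject the null hypothesis — the data are consistent with the 12:3:1 ratio.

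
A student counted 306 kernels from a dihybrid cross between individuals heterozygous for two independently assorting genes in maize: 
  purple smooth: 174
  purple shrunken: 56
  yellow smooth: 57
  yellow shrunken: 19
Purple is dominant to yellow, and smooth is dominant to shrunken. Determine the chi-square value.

A dihybrid F₂ with independent assortment and complete dominance at both loci gives a 9:3:3:1 phenotypic ratio.
Expected counts for N = 306 under a 9:3:3:1 ratio (total parts = 16):
  purple smooth: 306 × 9/16 = 172.125
  purple shrunken: 306 × 3/16 = 57.375
  yellow smooth: 306 × 3/16 = 57.375
  yellow shrunken: 306 × 1/16 = 19.125
χ² = Σ (O − E)² / E
  purple smooth: (174 − 172.125)² / 172.125 = 0.0204
  purple shrunken: (56 − 57.375)² / 57.375 = 0.0330
  yellow smooth: (57 − 57.375)² / 57.375 = 0.0025
  yellow shrunken: (19 − 19.125)² / 19.125 = 0.0008
χ² = 0.0204 + 0.0330 + 0.0025 + 0.0008 = 0.0567 ≈ 0.057

0.057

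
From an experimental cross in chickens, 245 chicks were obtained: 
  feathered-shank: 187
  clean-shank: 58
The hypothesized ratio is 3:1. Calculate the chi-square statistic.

Under the 3:1 hypothesis (Σ ratio = 4, N = 245):
  feathered-shank: 245 × 3/4 = 183.75
  clean-shank: 245 × 1/4 = 61.25
χ² = Σ (O − E)² / E
  feathered-shank: (187 − 183.75)² / 183.75 = 0.0575
  clean-shank: (58 − 61.25)² / 61.25 = 0.1724
χ² = 0.0575 + 0.1724 = 0.2299 ≈ 0.230

0.230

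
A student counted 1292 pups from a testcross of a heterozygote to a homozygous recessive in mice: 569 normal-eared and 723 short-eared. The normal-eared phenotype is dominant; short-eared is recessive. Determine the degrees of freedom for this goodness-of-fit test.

1

A testcross of a heterozygote (Aa × aa) gives a 1:1 phenotypic ratio.
A goodness-of-fit test with 2 phenotype classes has df = 2 − 1 = 1.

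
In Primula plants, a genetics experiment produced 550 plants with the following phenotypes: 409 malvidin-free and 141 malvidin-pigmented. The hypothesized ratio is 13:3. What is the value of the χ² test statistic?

17.121

Under the 13:3 hypothesis (Σ ratio = 16, N = 550):
  malvidin-free: 550 × 13/16 = 446.875
  malvidin-pigmented: 550 × 3/16 = 103.125
χ² = Σ (O − E)² / E
  malvidin-free: (409 − 446.875)² / 446.875 = 3.2101
  malvidin-pigmented: (141 − 103.125)² / 103.125 = 13.9105
χ² = 3.2101 + 13.9105 = 17.1206 ≈ 17.121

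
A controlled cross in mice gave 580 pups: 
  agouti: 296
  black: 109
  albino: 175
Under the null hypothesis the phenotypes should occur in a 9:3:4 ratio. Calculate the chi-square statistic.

Expected counts for N = 580 under a 9:3:4 ratio (total parts = 16):
  agouti: 580 × 9/16 = 326.25
  black: 580 × 3/16 = 108.75
  albino: 580 × 4/16 = 145
χ² = Σ (O − E)² / E
  agouti: (296 − 326.25)² / 326.25 = 2.8048
  black: (109 − 108.75)² / 108.75 = 0.0006
  albino: (175 − 145)² / 145 = 6.2069
χ² = 2.8048 + 0.0006 + 6.2069 = 9.0123 ≈ 9.012

9.012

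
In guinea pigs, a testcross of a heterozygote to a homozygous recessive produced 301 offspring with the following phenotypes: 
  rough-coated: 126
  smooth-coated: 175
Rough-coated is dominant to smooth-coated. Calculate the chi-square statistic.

A testcross of a heterozygote (Aa × aa) gives a 1:1 phenotypic ratio.
Total ratio parts = 2. Expected numbers out of 301:
  rough-coated: 301 × 1/2 = 150.5
  smooth-coated: 301 × 1/2 = 150.5
χ² = Σ (O − E)² / E
  rough-coated: (126 − 150.5)² / 150.5 = 3.9884
  smooth-coated: (175 − 150.5)² / 150.5 = 3.9884
χ² = 3.9884 + 3.9884 = 7.9768 ≈ 7.977

7.977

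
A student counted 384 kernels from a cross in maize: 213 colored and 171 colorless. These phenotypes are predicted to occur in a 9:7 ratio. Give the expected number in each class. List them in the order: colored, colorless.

216, 168

Under the 9:7 hypothesis (Σ ratio = 16, N = 384):
  colored: 384 × 9/16 = 216
  colorless: 384 × 7/16 = 168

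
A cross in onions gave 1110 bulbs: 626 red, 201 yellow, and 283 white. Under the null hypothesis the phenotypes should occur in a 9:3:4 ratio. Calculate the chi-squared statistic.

Expected counts for N = 1110 under a 9:3:4 ratio (total parts = 16):
  red: 1110 × 9/16 = 624.375
  yellow: 1110 × 3/16 = 208.125
  white: 1110 × 4/16 = 277.5
χ² = Σ (O − E)² / E
  red: (626 − 624.375)² / 624.375 = 0.0042
  yellow: (201 − 208.125)² / 208.125 = 0.2439
  white: (283 − 277.5)² / 277.5 = 0.1090
χ² = 0.0042 + 0.2439 + 0.1090 = 0.3571 ≈ 0.357

0.357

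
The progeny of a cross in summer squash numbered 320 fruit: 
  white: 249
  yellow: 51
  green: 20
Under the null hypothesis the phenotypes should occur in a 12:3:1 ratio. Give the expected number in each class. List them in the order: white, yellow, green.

240, 60, 20

Expected counts for N = 320 under a 12:3:1 ratio (total parts = 16):
  white: 320 × 12/16 = 240
  yellow: 320 × 3/16 = 60
  green: 320 × 1/16 = 20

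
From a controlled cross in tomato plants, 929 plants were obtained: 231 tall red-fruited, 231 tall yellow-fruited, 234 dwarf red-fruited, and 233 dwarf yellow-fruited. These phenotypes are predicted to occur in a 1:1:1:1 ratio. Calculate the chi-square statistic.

Expected counts for N = 929 under a 1:1:1:1 ratio (total parts = 4):
  tall red-fruited: 929 × 1/4 = 232.25
  tall yellow-fruited: 929 × 1/4 = 232.25
  dwarf red-fruited: 929 × 1/4 = 232.25
  dwarf yellow-fruited: 929 × 1/4 = 232.25
χ² = Σ (O − E)² / E
  tall red-fruited: (231 − 232.25)² / 232.25 = 0.0067
  tall yellow-fruited: (231 − 232.25)² / 232.25 = 0.0067
  dwarf red-fruited: (234 − 232.25)² / 232.25 = 0.0132
  dwarf yellow-fruited: (233 − 232.25)² / 232.25 = 0.0024
χ² = 0.0067 + 0.0067 + 0.0132 + 0.0024 = 0.029

0.029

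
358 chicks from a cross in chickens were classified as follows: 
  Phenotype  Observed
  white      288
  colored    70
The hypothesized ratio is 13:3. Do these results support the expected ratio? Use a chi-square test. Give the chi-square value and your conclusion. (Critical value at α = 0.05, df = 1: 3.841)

0.152; consistent

Total ratio parts = 16. Expected numbers out of 358:
  white: 358 × 13/16 = 290.875
  colored: 358 × 3/16 = 67.125
χ² = Σ (O − E)² / E
  white: (288 − 290.875)² / 290.875 = 0.0284
  colored: (70 − 67.125)² / 67.125 = 0.1231
χ² = 0.0284 + 0.1231 = 0.1515 ≈ 0.152
Degrees of freedom = 2 − 1 = 1; critical value at α = 0.05 is 3.841.
Since 0.152 < 3.841, we fail to reject the null hypothesis — the data are consistent with the 13:3 ratio.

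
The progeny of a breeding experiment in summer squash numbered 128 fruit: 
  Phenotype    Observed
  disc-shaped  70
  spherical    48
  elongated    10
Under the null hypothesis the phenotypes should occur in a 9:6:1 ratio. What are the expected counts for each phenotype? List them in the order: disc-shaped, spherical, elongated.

72, 48, 8

Expected counts for N = 128 under a 9:6:1 ratio (total parts = 16):
  disc-shaped: 128 × 9/16 = 72
  spherical: 128 × 6/16 = 48
  elongated: 128 × 1/16 = 8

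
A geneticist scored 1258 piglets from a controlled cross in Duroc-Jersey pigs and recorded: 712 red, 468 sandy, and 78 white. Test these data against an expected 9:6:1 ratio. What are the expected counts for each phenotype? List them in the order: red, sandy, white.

707.625, 471.75, 78.625

The 9:6:1 ratio has 16 parts, so with N = 1258 the expected counts are:
  red: 1258 × 9/16 = 707.625
  sandy: 1258 × 6/16 = 471.75
  white: 1258 × 1/16 = 78.625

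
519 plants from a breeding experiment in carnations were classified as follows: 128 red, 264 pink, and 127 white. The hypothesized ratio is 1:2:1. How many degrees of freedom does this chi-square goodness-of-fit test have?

A goodness-of-fit test with 3 phenotype classes has df = 3 − 1 = 2.

2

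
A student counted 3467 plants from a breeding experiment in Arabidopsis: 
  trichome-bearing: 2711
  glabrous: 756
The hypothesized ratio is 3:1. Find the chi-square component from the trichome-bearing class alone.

4.717

The 3:1 ratio has 4 parts, so with N = 3467 the expected counts are:
  trichome-bearing: 3467 × 3/4 = 2600.25
  glabrous: 3467 × 1/4 = 866.75
Contribution of trichome-bearing: (2711 − 2600.25)² / 2600.25 = 4.7171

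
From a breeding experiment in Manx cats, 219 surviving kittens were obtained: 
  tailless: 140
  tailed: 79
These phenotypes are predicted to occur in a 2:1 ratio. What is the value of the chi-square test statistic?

0.740

Under the 2:1 hypothesis (Σ ratio = 3, N = 219):
  tailless: 219 × 2/3 = 146
  tailed: 219 × 1/3 = 73
χ² = Σ (O − E)² / E
  tailless: (140 − 146)² / 146 = 0.2466
  tailed: (79 − 73)² / 73 = 0.4932
χ² = 0.2466 + 0.4932 = 0.7398 ≈ 0.740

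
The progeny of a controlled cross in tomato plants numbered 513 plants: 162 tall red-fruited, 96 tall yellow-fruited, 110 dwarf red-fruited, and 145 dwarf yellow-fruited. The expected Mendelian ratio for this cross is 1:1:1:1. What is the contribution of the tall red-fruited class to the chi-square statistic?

8.882

Expected counts for N = 513 under a 1:1:1:1 ratio (total parts = 4):
  tall red-fruited: 513 × 1/4 = 128.25
  tall yellow-fruited: 513 × 1/4 = 128.25
  dwarf red-fruited: 513 × 1/4 = 128.25
  dwarf yellow-fruited: 513 × 1/4 = 128.25
Contribution of tall red-fruited: (162 − 128.25)² / 128.25 = 8.8816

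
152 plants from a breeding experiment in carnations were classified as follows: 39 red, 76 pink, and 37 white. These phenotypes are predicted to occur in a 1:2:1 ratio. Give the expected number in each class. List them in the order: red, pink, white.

38, 76, 38

The 1:2:1 ratio has 4 parts, so with N = 152 the expected counts are:
  red: 152 × 1/4 = 38
  pink: 152 × 2/4 = 76
  white: 152 × 1/4 = 38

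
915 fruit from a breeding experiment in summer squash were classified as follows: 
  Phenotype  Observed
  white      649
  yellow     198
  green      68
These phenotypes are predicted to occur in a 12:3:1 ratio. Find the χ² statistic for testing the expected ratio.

8.140

The 12:3:1 ratio has 16 parts, so with N = 915 the expected counts are:
  white: 915 × 12/16 = 686.25
  yellow: 915 × 3/16 = 171.5625
  green: 915 × 1/16 = 57.1875
χ² = Σ (O − E)² / E
  white: (649 − 686.25)² / 686.25 = 2.0219
  yellow: (198 − 171.5625)² / 171.5625 = 4.0740
  green: (68 − 57.1875)² / 57.1875 = 2.0443
χ² = 2.0219 + 4.0740 + 2.0443 = 8.1402 ≈ 8.140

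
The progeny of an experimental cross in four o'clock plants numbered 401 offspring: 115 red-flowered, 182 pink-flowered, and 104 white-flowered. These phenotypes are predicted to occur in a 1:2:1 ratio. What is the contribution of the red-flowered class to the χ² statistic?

The 1:2:1 ratio has 4 parts, so with N = 401 the expected counts are:
  red-flowered: 401 × 1/4 = 100.25
  pink-flowered: 401 × 2/4 = 200.5
  white-flowered: 401 × 1/4 = 100.25
Contribution of red-flowered: (115 − 100.25)² / 100.25 = 2.1702

2.170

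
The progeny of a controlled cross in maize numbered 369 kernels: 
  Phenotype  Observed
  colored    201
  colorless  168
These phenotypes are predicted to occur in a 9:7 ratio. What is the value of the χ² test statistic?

Expected counts for N = 369 under a 9:7 ratio (total parts = 16):
  colored: 369 × 9/16 = 207.5625
  colorless: 369 × 7/16 = 161.4375
χ² = Σ (O − E)² / E
  colored: (201 − 207.5625)² / 207.5625 = 0.2075
  colorless: (168 − 161.4375)² / 161.4375 = 0.2668
χ² = 0.2075 + 0.2668 = 0.4743 ≈ 0.474

0.474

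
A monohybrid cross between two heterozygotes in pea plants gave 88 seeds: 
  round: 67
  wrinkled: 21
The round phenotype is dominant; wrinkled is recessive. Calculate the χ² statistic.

For a monohybrid cross between heterozygotes with complete dominance, the expected phenotypic ratio is 3:1.
Expected counts for N = 88 under a 3:1 ratio (total parts = 4):
  round: 88 × 3/4 = 66
  wrinkled: 88 × 1/4 = 22
χ² = Σ (O − E)² / E
  round: (67 − 66)² / 66 = 0.0152
  wrinkled: (21 − 22)² / 22 = 0.0455
χ² = 0.0152 + 0.0455 = 0.0607 ≈ 0.061

0.061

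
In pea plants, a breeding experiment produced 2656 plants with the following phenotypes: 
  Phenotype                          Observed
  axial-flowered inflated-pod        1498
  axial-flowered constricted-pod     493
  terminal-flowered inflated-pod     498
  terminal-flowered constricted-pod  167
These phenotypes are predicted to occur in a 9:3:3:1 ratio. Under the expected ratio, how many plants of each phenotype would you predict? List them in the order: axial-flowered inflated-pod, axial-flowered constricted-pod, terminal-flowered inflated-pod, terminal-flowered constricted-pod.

Total ratio parts = 16. Expected numbers out of 2656:
  axial-flowered inflated-pod: 2656 × 9/16 = 1494
  axial-flowered constricted-pod: 2656 × 3/16 = 498
  terminal-flowered inflated-pod: 2656 × 3/16 = 498
  terminal-flowered constricted-pod: 2656 × 1/16 = 166

1494, 498, 498, 166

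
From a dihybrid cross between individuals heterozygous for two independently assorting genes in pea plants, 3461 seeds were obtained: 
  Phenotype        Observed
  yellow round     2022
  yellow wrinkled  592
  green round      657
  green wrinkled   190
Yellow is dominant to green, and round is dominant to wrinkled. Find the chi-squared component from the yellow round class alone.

2.904

A dihybrid F₂ with independent assortment and complete dominance at both loci gives a 9:3:3:1 phenotypic ratio.
Expected counts for N = 3461 under a 9:3:3:1 ratio (total parts = 16):
  yellow round: 3461 × 9/16 = 1946.8125
  yellow wrinkled: 3461 × 3/16 = 648.9375
  green round: 3461 × 3/16 = 648.9375
  green wrinkled: 3461 × 1/16 = 216.3125
Contribution of yellow round: (2022 − 1946.8125)² / 1946.8125 = 2.9038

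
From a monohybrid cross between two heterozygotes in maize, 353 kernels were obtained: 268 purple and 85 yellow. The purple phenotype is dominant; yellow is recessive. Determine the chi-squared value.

0.160

For a monohybrid cross between heterozygotes with complete dominance, the expected phenotypic ratio is 3:1.
Expected counts for N = 353 under a 3:1 ratio (total parts = 4):
  purple: 353 × 3/4 = 264.75
  yellow: 353 × 1/4 = 88.25
χ² = Σ (O − E)² / E
  purple: (268 − 264.75)² / 264.75 = 0.0399
  yellow: (85 − 88.25)² / 88.25 = 0.1197
χ² = 0.0399 + 0.1197 = 0.1596 ≈ 0.160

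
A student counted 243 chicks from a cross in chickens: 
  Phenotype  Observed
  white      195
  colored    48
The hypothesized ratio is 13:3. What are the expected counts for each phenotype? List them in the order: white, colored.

The 13:3 ratio has 16 parts, so with N = 243 the expected counts are:
  white: 243 × 13/16 = 197.4375
  colored: 243 × 3/16 = 45.5625

197.4375, 45.5625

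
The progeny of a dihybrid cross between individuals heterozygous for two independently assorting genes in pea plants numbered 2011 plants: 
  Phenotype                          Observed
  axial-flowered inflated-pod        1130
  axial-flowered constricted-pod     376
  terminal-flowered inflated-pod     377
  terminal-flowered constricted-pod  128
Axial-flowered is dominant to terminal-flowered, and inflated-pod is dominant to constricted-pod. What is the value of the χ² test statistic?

0.047

A dihybrid F₂ with independent assortment and complete dominance at both loci gives a 9:3:3:1 phenotypic ratio.
Total ratio parts = 16. Expected numbers out of 2011:
  axial-flowered inflated-pod: 2011 × 9/16 = 1131.1875
  axial-flowered constricted-pod: 2011 × 3/16 = 377.0625
  terminal-flowered inflated-pod: 2011 × 3/16 = 377.0625
  terminal-flowered constricted-pod: 2011 × 1/16 = 125.6875
χ² = Σ (O − E)² / E
  axial-flowered inflated-pod: (1130 − 1131.1875)² / 1131.1875 = 0.0012
  axial-flowered constricted-pod: (376 − 377.0625)² / 377.0625 = 0.0030
  terminal-flowered inflated-pod: (377 − 377.0625)² / 377.0625 = 0.0000
  terminal-flowered constricted-pod: (128 − 125.6875)² / 125.6875 = 0.0425
χ² = 0.0012 + 0.0030 + 0.0000 + 0.0425 = 0.0467 ≈ 0.047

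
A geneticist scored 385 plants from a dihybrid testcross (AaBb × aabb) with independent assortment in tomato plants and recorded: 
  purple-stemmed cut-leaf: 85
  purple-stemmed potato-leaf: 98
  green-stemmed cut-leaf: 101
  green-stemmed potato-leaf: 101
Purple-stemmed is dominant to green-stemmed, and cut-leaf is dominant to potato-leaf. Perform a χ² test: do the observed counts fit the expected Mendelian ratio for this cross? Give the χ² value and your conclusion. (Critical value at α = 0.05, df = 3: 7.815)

A dihybrid testcross with independent assortment gives a 1:1:1:1 ratio.
Total ratio parts = 4. Expected numbers out of 385:
  purple-stemmed cut-leaf: 385 × 1/4 = 96.25
  purple-stemmed potato-leaf: 385 × 1/4 = 96.25
  green-stemmed cut-leaf: 385 × 1/4 = 96.25
  green-stemmed potato-leaf: 385 × 1/4 = 96.25
χ² = Σ (O − E)² / E
  purple-stemmed cut-leaf: (85 − 96.25)² / 96.25 = 1.3149
  purple-stemmed potato-leaf: (98 − 96.25)² / 96.25 = 0.0318
  green-stemmed cut-leaf: (101 − 96.25)² / 96.25 = 0.2344
  green-stemmed potato-leaf: (101 − 96.25)² / 96.25 = 0.2344
χ² = 1.3149 + 0.0318 + 0.2344 + 0.2344 = 1.8155 ≈ 1.816
Degrees of freedom = 4 − 1 = 3; critical value at α = 0.05 is 7.815.
Since 1.816 < 7.815, we fail to reject the null hypothesis — the data are consistent with the 1:1:1:1 ratio.

1.816; consistent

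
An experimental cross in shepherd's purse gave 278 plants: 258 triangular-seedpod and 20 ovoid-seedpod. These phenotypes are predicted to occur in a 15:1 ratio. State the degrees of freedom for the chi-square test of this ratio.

A goodness-of-fit test with 2 phenotype classes has df = 2 − 1 = 1.

1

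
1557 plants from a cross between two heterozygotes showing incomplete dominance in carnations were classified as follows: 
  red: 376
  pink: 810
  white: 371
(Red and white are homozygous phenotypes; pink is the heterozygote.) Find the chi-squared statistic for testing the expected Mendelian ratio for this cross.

With incomplete dominance, a heterozygote × heterozygote cross gives a 1:2:1 phenotypic ratio.
The 1:2:1 ratio has 4 parts, so with N = 1557 the expected counts are:
  red: 1557 × 1/4 = 389.25
  pink: 1557 × 2/4 = 778.5
  white: 1557 × 1/4 = 389.25
χ² = Σ (O − E)² / E
  red: (376 − 389.25)² / 389.25 = 0.4510
  pink: (810 − 778.5)² / 778.5 = 1.2746
  white: (371 − 389.25)² / 389.25 = 0.8557
χ² = 0.4510 + 1.2746 + 0.8557 = 2.5813 ≈ 2.581

2.581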